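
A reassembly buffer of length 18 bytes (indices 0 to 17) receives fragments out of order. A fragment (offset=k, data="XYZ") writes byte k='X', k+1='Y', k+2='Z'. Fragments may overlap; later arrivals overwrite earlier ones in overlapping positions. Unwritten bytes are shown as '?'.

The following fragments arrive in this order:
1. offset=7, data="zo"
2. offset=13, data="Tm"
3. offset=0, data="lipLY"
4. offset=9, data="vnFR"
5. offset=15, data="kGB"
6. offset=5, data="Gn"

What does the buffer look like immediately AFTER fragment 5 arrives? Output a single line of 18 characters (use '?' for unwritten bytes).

Answer: lipLY??zovnFRTmkGB

Derivation:
Fragment 1: offset=7 data="zo" -> buffer=???????zo?????????
Fragment 2: offset=13 data="Tm" -> buffer=???????zo????Tm???
Fragment 3: offset=0 data="lipLY" -> buffer=lipLY??zo????Tm???
Fragment 4: offset=9 data="vnFR" -> buffer=lipLY??zovnFRTm???
Fragment 5: offset=15 data="kGB" -> buffer=lipLY??zovnFRTmkGB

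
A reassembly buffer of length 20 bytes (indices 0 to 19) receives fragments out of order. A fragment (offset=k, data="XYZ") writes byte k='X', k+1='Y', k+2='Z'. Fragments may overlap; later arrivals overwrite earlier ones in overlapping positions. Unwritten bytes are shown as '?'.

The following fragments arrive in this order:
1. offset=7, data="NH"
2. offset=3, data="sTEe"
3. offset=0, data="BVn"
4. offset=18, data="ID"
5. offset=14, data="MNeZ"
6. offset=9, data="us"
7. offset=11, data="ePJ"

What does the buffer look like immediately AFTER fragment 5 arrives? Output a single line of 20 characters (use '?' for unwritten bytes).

Answer: BVnsTEeNH?????MNeZID

Derivation:
Fragment 1: offset=7 data="NH" -> buffer=???????NH???????????
Fragment 2: offset=3 data="sTEe" -> buffer=???sTEeNH???????????
Fragment 3: offset=0 data="BVn" -> buffer=BVnsTEeNH???????????
Fragment 4: offset=18 data="ID" -> buffer=BVnsTEeNH?????????ID
Fragment 5: offset=14 data="MNeZ" -> buffer=BVnsTEeNH?????MNeZID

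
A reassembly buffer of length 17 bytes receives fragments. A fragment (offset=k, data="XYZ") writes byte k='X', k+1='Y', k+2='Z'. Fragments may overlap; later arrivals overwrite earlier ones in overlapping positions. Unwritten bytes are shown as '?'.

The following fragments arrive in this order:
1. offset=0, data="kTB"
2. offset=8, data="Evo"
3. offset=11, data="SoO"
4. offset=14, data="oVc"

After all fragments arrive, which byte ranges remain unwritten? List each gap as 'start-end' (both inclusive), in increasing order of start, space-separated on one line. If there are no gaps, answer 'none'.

Answer: 3-7

Derivation:
Fragment 1: offset=0 len=3
Fragment 2: offset=8 len=3
Fragment 3: offset=11 len=3
Fragment 4: offset=14 len=3
Gaps: 3-7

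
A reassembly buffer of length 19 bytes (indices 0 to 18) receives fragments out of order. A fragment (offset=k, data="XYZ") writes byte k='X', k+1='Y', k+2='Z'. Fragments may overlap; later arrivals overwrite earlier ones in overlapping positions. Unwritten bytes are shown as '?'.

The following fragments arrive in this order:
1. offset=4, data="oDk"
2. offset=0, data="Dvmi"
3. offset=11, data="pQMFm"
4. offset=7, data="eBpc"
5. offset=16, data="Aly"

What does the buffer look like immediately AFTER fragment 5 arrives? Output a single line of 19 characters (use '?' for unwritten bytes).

Answer: DvmioDkeBpcpQMFmAly

Derivation:
Fragment 1: offset=4 data="oDk" -> buffer=????oDk????????????
Fragment 2: offset=0 data="Dvmi" -> buffer=DvmioDk????????????
Fragment 3: offset=11 data="pQMFm" -> buffer=DvmioDk????pQMFm???
Fragment 4: offset=7 data="eBpc" -> buffer=DvmioDkeBpcpQMFm???
Fragment 5: offset=16 data="Aly" -> buffer=DvmioDkeBpcpQMFmAly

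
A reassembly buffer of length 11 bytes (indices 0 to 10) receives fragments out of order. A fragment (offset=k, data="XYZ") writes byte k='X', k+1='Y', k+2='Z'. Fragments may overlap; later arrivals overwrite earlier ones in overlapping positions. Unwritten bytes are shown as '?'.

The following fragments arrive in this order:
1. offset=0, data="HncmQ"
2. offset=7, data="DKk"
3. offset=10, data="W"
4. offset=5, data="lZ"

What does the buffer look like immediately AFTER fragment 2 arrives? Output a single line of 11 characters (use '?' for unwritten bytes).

Answer: HncmQ??DKk?

Derivation:
Fragment 1: offset=0 data="HncmQ" -> buffer=HncmQ??????
Fragment 2: offset=7 data="DKk" -> buffer=HncmQ??DKk?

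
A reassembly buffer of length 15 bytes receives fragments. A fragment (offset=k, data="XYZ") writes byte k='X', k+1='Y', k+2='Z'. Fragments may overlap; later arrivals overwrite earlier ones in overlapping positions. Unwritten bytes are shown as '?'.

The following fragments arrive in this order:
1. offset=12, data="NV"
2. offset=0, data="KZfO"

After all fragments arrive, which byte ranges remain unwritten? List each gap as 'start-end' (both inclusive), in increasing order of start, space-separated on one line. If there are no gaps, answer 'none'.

Answer: 4-11 14-14

Derivation:
Fragment 1: offset=12 len=2
Fragment 2: offset=0 len=4
Gaps: 4-11 14-14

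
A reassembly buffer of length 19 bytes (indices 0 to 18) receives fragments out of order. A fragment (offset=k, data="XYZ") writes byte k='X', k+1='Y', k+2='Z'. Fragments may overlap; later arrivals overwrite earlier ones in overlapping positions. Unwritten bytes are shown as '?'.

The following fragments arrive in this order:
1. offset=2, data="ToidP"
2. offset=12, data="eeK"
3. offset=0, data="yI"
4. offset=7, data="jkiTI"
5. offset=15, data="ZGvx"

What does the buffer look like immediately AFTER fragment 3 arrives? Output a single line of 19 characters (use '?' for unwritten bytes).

Answer: yIToidP?????eeK????

Derivation:
Fragment 1: offset=2 data="ToidP" -> buffer=??ToidP????????????
Fragment 2: offset=12 data="eeK" -> buffer=??ToidP?????eeK????
Fragment 3: offset=0 data="yI" -> buffer=yIToidP?????eeK????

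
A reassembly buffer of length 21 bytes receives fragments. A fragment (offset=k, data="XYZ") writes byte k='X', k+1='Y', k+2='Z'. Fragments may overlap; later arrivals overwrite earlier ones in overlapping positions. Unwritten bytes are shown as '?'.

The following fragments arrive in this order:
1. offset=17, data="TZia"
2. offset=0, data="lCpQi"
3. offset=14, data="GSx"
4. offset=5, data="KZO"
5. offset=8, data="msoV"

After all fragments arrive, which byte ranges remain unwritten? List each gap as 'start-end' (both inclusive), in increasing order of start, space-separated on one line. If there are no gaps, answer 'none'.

Fragment 1: offset=17 len=4
Fragment 2: offset=0 len=5
Fragment 3: offset=14 len=3
Fragment 4: offset=5 len=3
Fragment 5: offset=8 len=4
Gaps: 12-13

Answer: 12-13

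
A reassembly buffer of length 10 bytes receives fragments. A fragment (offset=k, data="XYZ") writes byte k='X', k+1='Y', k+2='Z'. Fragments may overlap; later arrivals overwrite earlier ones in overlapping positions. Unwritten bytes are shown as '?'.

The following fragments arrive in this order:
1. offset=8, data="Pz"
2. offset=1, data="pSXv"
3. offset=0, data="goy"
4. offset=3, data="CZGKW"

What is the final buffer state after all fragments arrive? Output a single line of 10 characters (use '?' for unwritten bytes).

Answer: goyCZGKWPz

Derivation:
Fragment 1: offset=8 data="Pz" -> buffer=????????Pz
Fragment 2: offset=1 data="pSXv" -> buffer=?pSXv???Pz
Fragment 3: offset=0 data="goy" -> buffer=goyXv???Pz
Fragment 4: offset=3 data="CZGKW" -> buffer=goyCZGKWPz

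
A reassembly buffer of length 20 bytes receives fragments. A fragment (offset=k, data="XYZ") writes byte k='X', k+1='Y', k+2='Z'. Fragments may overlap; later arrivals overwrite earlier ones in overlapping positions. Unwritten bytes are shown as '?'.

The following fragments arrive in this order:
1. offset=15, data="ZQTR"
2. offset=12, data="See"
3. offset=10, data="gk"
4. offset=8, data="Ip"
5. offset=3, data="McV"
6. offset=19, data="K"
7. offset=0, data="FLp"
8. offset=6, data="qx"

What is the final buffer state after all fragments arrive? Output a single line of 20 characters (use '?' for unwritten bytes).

Answer: FLpMcVqxIpgkSeeZQTRK

Derivation:
Fragment 1: offset=15 data="ZQTR" -> buffer=???????????????ZQTR?
Fragment 2: offset=12 data="See" -> buffer=????????????SeeZQTR?
Fragment 3: offset=10 data="gk" -> buffer=??????????gkSeeZQTR?
Fragment 4: offset=8 data="Ip" -> buffer=????????IpgkSeeZQTR?
Fragment 5: offset=3 data="McV" -> buffer=???McV??IpgkSeeZQTR?
Fragment 6: offset=19 data="K" -> buffer=???McV??IpgkSeeZQTRK
Fragment 7: offset=0 data="FLp" -> buffer=FLpMcV??IpgkSeeZQTRK
Fragment 8: offset=6 data="qx" -> buffer=FLpMcVqxIpgkSeeZQTRK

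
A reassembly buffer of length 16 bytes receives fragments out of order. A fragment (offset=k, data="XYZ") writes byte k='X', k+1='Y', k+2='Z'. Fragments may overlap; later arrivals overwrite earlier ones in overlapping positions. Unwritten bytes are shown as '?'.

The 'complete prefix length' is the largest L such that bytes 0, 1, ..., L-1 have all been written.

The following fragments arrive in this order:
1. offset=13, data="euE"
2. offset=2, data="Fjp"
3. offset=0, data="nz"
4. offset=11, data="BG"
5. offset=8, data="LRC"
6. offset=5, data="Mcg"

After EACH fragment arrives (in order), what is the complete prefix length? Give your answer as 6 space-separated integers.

Answer: 0 0 5 5 5 16

Derivation:
Fragment 1: offset=13 data="euE" -> buffer=?????????????euE -> prefix_len=0
Fragment 2: offset=2 data="Fjp" -> buffer=??Fjp????????euE -> prefix_len=0
Fragment 3: offset=0 data="nz" -> buffer=nzFjp????????euE -> prefix_len=5
Fragment 4: offset=11 data="BG" -> buffer=nzFjp??????BGeuE -> prefix_len=5
Fragment 5: offset=8 data="LRC" -> buffer=nzFjp???LRCBGeuE -> prefix_len=5
Fragment 6: offset=5 data="Mcg" -> buffer=nzFjpMcgLRCBGeuE -> prefix_len=16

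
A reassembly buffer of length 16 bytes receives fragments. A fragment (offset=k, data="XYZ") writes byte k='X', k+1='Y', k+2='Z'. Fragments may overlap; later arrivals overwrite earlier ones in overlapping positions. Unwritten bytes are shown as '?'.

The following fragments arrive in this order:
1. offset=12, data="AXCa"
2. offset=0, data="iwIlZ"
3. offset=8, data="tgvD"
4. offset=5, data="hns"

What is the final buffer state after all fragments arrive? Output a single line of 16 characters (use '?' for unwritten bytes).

Answer: iwIlZhnstgvDAXCa

Derivation:
Fragment 1: offset=12 data="AXCa" -> buffer=????????????AXCa
Fragment 2: offset=0 data="iwIlZ" -> buffer=iwIlZ???????AXCa
Fragment 3: offset=8 data="tgvD" -> buffer=iwIlZ???tgvDAXCa
Fragment 4: offset=5 data="hns" -> buffer=iwIlZhnstgvDAXCa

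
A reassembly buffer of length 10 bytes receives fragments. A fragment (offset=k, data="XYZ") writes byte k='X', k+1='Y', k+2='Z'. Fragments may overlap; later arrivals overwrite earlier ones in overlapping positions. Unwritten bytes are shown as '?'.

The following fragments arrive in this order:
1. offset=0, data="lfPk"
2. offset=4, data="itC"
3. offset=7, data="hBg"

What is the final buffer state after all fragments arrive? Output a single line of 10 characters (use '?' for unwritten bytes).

Answer: lfPkitChBg

Derivation:
Fragment 1: offset=0 data="lfPk" -> buffer=lfPk??????
Fragment 2: offset=4 data="itC" -> buffer=lfPkitC???
Fragment 3: offset=7 data="hBg" -> buffer=lfPkitChBg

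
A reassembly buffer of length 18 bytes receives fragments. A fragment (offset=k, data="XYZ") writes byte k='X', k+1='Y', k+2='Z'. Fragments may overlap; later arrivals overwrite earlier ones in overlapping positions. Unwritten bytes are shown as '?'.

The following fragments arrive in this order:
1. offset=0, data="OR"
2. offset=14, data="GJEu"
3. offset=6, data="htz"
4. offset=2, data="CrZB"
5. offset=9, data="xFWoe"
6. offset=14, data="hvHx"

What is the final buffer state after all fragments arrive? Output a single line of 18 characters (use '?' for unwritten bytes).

Answer: ORCrZBhtzxFWoehvHx

Derivation:
Fragment 1: offset=0 data="OR" -> buffer=OR????????????????
Fragment 2: offset=14 data="GJEu" -> buffer=OR????????????GJEu
Fragment 3: offset=6 data="htz" -> buffer=OR????htz?????GJEu
Fragment 4: offset=2 data="CrZB" -> buffer=ORCrZBhtz?????GJEu
Fragment 5: offset=9 data="xFWoe" -> buffer=ORCrZBhtzxFWoeGJEu
Fragment 6: offset=14 data="hvHx" -> buffer=ORCrZBhtzxFWoehvHx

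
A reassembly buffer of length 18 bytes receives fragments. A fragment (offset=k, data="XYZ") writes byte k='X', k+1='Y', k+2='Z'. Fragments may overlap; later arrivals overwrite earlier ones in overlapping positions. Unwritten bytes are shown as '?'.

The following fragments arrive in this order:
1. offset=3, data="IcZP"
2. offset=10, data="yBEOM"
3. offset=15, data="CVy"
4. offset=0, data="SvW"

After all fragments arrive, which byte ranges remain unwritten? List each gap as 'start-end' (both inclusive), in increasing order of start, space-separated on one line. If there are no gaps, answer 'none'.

Answer: 7-9

Derivation:
Fragment 1: offset=3 len=4
Fragment 2: offset=10 len=5
Fragment 3: offset=15 len=3
Fragment 4: offset=0 len=3
Gaps: 7-9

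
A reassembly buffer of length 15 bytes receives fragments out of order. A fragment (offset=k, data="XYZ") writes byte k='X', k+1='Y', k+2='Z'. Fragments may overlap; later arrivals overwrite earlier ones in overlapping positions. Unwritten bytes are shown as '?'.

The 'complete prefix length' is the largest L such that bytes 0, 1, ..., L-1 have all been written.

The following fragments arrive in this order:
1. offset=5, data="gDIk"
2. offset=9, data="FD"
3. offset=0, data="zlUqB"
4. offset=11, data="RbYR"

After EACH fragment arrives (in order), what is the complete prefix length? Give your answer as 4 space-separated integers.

Answer: 0 0 11 15

Derivation:
Fragment 1: offset=5 data="gDIk" -> buffer=?????gDIk?????? -> prefix_len=0
Fragment 2: offset=9 data="FD" -> buffer=?????gDIkFD???? -> prefix_len=0
Fragment 3: offset=0 data="zlUqB" -> buffer=zlUqBgDIkFD???? -> prefix_len=11
Fragment 4: offset=11 data="RbYR" -> buffer=zlUqBgDIkFDRbYR -> prefix_len=15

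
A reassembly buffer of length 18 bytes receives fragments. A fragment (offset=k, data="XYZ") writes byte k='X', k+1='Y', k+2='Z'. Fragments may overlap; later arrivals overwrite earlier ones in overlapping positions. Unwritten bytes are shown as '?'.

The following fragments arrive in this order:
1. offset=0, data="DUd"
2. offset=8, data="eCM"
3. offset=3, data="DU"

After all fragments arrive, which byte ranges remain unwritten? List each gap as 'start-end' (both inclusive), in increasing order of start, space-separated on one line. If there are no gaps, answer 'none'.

Answer: 5-7 11-17

Derivation:
Fragment 1: offset=0 len=3
Fragment 2: offset=8 len=3
Fragment 3: offset=3 len=2
Gaps: 5-7 11-17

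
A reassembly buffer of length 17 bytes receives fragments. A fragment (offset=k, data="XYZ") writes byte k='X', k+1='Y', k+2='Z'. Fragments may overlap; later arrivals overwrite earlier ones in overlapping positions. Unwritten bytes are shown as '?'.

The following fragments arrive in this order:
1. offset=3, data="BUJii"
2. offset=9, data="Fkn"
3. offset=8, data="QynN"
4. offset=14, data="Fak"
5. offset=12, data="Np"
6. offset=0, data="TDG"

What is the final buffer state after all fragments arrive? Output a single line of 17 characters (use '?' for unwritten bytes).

Answer: TDGBUJiiQynNNpFak

Derivation:
Fragment 1: offset=3 data="BUJii" -> buffer=???BUJii?????????
Fragment 2: offset=9 data="Fkn" -> buffer=???BUJii?Fkn?????
Fragment 3: offset=8 data="QynN" -> buffer=???BUJiiQynN?????
Fragment 4: offset=14 data="Fak" -> buffer=???BUJiiQynN??Fak
Fragment 5: offset=12 data="Np" -> buffer=???BUJiiQynNNpFak
Fragment 6: offset=0 data="TDG" -> buffer=TDGBUJiiQynNNpFak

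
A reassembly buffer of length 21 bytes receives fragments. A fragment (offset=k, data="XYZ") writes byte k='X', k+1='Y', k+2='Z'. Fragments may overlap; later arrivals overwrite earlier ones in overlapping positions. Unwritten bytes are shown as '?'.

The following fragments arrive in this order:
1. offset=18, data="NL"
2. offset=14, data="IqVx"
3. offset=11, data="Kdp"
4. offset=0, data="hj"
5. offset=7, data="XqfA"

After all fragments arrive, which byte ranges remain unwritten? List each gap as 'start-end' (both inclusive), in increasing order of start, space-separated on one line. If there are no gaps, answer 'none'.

Fragment 1: offset=18 len=2
Fragment 2: offset=14 len=4
Fragment 3: offset=11 len=3
Fragment 4: offset=0 len=2
Fragment 5: offset=7 len=4
Gaps: 2-6 20-20

Answer: 2-6 20-20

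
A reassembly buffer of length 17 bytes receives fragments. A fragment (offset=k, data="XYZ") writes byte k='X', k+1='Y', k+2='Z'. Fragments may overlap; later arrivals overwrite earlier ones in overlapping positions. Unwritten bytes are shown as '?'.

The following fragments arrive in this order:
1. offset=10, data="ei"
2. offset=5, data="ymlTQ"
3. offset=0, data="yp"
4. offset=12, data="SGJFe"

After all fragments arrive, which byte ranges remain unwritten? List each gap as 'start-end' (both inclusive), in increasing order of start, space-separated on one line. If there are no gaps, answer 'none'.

Answer: 2-4

Derivation:
Fragment 1: offset=10 len=2
Fragment 2: offset=5 len=5
Fragment 3: offset=0 len=2
Fragment 4: offset=12 len=5
Gaps: 2-4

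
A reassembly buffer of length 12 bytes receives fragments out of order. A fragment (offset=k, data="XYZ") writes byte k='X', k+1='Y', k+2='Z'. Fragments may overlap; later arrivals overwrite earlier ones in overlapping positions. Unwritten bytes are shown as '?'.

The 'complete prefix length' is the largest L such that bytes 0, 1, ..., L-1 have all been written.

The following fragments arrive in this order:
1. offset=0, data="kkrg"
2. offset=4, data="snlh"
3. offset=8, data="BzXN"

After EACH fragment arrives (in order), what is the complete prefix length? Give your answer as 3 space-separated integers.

Fragment 1: offset=0 data="kkrg" -> buffer=kkrg???????? -> prefix_len=4
Fragment 2: offset=4 data="snlh" -> buffer=kkrgsnlh???? -> prefix_len=8
Fragment 3: offset=8 data="BzXN" -> buffer=kkrgsnlhBzXN -> prefix_len=12

Answer: 4 8 12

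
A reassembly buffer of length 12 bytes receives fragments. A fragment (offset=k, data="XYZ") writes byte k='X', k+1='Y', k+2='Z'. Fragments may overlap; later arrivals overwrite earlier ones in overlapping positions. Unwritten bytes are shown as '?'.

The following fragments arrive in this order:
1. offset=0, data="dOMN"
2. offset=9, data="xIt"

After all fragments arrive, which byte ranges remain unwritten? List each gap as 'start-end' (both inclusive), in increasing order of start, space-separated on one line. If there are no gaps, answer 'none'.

Fragment 1: offset=0 len=4
Fragment 2: offset=9 len=3
Gaps: 4-8

Answer: 4-8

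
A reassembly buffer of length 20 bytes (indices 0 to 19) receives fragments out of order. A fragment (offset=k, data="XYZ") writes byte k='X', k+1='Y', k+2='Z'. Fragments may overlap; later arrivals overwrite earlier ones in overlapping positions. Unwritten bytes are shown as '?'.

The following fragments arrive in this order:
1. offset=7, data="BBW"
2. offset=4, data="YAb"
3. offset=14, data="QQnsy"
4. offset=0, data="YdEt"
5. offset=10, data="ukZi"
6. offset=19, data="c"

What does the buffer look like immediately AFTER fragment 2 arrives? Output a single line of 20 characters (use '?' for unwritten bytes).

Answer: ????YAbBBW??????????

Derivation:
Fragment 1: offset=7 data="BBW" -> buffer=???????BBW??????????
Fragment 2: offset=4 data="YAb" -> buffer=????YAbBBW??????????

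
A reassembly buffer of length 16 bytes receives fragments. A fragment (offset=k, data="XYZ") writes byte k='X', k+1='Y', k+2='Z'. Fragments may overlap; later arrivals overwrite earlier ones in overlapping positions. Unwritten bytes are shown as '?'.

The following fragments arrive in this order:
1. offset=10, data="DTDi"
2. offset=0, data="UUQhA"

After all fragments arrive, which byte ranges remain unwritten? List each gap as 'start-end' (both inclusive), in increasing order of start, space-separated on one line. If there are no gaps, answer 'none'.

Fragment 1: offset=10 len=4
Fragment 2: offset=0 len=5
Gaps: 5-9 14-15

Answer: 5-9 14-15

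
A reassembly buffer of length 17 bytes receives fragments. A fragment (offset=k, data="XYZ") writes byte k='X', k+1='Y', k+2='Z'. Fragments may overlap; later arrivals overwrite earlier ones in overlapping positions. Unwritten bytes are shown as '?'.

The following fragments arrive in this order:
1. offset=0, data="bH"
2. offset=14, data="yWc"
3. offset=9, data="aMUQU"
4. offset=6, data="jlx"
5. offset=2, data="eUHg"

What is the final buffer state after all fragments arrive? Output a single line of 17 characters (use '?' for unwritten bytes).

Answer: bHeUHgjlxaMUQUyWc

Derivation:
Fragment 1: offset=0 data="bH" -> buffer=bH???????????????
Fragment 2: offset=14 data="yWc" -> buffer=bH????????????yWc
Fragment 3: offset=9 data="aMUQU" -> buffer=bH???????aMUQUyWc
Fragment 4: offset=6 data="jlx" -> buffer=bH????jlxaMUQUyWc
Fragment 5: offset=2 data="eUHg" -> buffer=bHeUHgjlxaMUQUyWc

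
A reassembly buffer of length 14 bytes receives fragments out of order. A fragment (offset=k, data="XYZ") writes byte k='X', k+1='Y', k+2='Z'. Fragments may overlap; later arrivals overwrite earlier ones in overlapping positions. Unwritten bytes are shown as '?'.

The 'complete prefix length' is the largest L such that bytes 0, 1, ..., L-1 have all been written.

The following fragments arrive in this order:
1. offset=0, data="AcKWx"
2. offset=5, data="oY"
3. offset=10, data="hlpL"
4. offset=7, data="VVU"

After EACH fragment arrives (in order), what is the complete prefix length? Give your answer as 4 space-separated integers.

Answer: 5 7 7 14

Derivation:
Fragment 1: offset=0 data="AcKWx" -> buffer=AcKWx????????? -> prefix_len=5
Fragment 2: offset=5 data="oY" -> buffer=AcKWxoY??????? -> prefix_len=7
Fragment 3: offset=10 data="hlpL" -> buffer=AcKWxoY???hlpL -> prefix_len=7
Fragment 4: offset=7 data="VVU" -> buffer=AcKWxoYVVUhlpL -> prefix_len=14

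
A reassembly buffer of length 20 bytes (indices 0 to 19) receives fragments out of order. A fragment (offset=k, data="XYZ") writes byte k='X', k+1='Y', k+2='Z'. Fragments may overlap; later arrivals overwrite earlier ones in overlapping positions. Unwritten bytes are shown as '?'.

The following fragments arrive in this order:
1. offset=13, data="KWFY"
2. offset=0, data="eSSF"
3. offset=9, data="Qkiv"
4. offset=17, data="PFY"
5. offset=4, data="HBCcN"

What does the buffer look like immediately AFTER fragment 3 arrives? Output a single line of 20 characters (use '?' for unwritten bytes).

Fragment 1: offset=13 data="KWFY" -> buffer=?????????????KWFY???
Fragment 2: offset=0 data="eSSF" -> buffer=eSSF?????????KWFY???
Fragment 3: offset=9 data="Qkiv" -> buffer=eSSF?????QkivKWFY???

Answer: eSSF?????QkivKWFY???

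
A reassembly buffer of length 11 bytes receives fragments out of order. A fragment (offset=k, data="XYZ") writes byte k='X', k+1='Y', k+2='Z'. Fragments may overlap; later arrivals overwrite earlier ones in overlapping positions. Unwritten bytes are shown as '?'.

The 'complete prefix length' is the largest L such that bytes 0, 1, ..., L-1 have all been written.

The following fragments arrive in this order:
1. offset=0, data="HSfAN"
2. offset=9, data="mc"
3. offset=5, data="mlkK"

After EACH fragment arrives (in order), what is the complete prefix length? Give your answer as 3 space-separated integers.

Fragment 1: offset=0 data="HSfAN" -> buffer=HSfAN?????? -> prefix_len=5
Fragment 2: offset=9 data="mc" -> buffer=HSfAN????mc -> prefix_len=5
Fragment 3: offset=5 data="mlkK" -> buffer=HSfANmlkKmc -> prefix_len=11

Answer: 5 5 11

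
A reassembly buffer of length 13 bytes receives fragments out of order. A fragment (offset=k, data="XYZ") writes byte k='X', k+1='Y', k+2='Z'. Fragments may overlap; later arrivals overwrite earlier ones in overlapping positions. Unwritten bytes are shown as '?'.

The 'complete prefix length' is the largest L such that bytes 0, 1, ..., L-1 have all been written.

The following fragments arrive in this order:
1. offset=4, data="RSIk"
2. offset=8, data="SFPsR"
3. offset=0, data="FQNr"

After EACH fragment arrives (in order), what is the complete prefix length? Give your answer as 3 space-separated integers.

Answer: 0 0 13

Derivation:
Fragment 1: offset=4 data="RSIk" -> buffer=????RSIk????? -> prefix_len=0
Fragment 2: offset=8 data="SFPsR" -> buffer=????RSIkSFPsR -> prefix_len=0
Fragment 3: offset=0 data="FQNr" -> buffer=FQNrRSIkSFPsR -> prefix_len=13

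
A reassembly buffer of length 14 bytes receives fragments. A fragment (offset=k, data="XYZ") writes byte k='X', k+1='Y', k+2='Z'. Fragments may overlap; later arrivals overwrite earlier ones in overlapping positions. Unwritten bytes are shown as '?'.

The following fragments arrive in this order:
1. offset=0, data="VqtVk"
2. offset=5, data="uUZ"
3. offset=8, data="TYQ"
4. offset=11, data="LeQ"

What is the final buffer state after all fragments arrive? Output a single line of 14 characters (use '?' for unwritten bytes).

Fragment 1: offset=0 data="VqtVk" -> buffer=VqtVk?????????
Fragment 2: offset=5 data="uUZ" -> buffer=VqtVkuUZ??????
Fragment 3: offset=8 data="TYQ" -> buffer=VqtVkuUZTYQ???
Fragment 4: offset=11 data="LeQ" -> buffer=VqtVkuUZTYQLeQ

Answer: VqtVkuUZTYQLeQ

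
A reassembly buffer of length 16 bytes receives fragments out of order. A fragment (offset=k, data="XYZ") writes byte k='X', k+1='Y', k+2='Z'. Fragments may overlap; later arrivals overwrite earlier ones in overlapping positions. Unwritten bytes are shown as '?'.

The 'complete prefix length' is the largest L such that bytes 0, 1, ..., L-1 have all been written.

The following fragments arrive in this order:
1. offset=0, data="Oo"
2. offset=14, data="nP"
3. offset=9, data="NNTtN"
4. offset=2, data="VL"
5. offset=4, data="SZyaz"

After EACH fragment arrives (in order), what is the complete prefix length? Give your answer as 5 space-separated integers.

Fragment 1: offset=0 data="Oo" -> buffer=Oo?????????????? -> prefix_len=2
Fragment 2: offset=14 data="nP" -> buffer=Oo????????????nP -> prefix_len=2
Fragment 3: offset=9 data="NNTtN" -> buffer=Oo???????NNTtNnP -> prefix_len=2
Fragment 4: offset=2 data="VL" -> buffer=OoVL?????NNTtNnP -> prefix_len=4
Fragment 5: offset=4 data="SZyaz" -> buffer=OoVLSZyazNNTtNnP -> prefix_len=16

Answer: 2 2 2 4 16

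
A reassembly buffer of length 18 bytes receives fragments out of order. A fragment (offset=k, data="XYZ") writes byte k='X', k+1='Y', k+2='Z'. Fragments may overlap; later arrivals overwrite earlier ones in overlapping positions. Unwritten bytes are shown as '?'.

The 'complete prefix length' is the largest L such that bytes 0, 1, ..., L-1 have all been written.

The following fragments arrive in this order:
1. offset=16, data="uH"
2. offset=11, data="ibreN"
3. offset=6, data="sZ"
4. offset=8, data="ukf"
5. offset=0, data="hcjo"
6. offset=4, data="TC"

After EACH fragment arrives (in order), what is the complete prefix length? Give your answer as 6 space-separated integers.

Answer: 0 0 0 0 4 18

Derivation:
Fragment 1: offset=16 data="uH" -> buffer=????????????????uH -> prefix_len=0
Fragment 2: offset=11 data="ibreN" -> buffer=???????????ibreNuH -> prefix_len=0
Fragment 3: offset=6 data="sZ" -> buffer=??????sZ???ibreNuH -> prefix_len=0
Fragment 4: offset=8 data="ukf" -> buffer=??????sZukfibreNuH -> prefix_len=0
Fragment 5: offset=0 data="hcjo" -> buffer=hcjo??sZukfibreNuH -> prefix_len=4
Fragment 6: offset=4 data="TC" -> buffer=hcjoTCsZukfibreNuH -> prefix_len=18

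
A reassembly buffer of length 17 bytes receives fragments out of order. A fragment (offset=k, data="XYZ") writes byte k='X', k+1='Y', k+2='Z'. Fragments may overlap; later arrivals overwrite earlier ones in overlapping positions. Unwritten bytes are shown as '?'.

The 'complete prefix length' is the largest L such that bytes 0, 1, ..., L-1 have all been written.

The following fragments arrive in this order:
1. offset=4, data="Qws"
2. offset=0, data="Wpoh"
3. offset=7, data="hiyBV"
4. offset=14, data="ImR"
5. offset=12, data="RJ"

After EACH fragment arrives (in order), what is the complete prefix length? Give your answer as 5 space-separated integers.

Fragment 1: offset=4 data="Qws" -> buffer=????Qws?????????? -> prefix_len=0
Fragment 2: offset=0 data="Wpoh" -> buffer=WpohQws?????????? -> prefix_len=7
Fragment 3: offset=7 data="hiyBV" -> buffer=WpohQwshiyBV????? -> prefix_len=12
Fragment 4: offset=14 data="ImR" -> buffer=WpohQwshiyBV??ImR -> prefix_len=12
Fragment 5: offset=12 data="RJ" -> buffer=WpohQwshiyBVRJImR -> prefix_len=17

Answer: 0 7 12 12 17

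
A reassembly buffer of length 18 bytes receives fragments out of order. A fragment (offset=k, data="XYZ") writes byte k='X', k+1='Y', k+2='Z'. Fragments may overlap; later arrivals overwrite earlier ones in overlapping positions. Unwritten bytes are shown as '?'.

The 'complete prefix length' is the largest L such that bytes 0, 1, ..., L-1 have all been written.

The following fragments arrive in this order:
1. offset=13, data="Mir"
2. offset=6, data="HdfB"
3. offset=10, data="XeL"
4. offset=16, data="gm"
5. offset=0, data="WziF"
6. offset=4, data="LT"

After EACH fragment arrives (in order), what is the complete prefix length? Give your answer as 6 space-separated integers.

Fragment 1: offset=13 data="Mir" -> buffer=?????????????Mir?? -> prefix_len=0
Fragment 2: offset=6 data="HdfB" -> buffer=??????HdfB???Mir?? -> prefix_len=0
Fragment 3: offset=10 data="XeL" -> buffer=??????HdfBXeLMir?? -> prefix_len=0
Fragment 4: offset=16 data="gm" -> buffer=??????HdfBXeLMirgm -> prefix_len=0
Fragment 5: offset=0 data="WziF" -> buffer=WziF??HdfBXeLMirgm -> prefix_len=4
Fragment 6: offset=4 data="LT" -> buffer=WziFLTHdfBXeLMirgm -> prefix_len=18

Answer: 0 0 0 0 4 18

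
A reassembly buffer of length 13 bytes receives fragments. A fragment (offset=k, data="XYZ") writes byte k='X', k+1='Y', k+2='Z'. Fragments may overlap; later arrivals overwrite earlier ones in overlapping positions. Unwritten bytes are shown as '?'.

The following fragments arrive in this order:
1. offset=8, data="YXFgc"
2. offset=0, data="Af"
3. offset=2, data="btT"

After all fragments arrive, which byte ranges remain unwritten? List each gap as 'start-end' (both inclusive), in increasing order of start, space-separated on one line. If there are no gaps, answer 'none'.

Answer: 5-7

Derivation:
Fragment 1: offset=8 len=5
Fragment 2: offset=0 len=2
Fragment 3: offset=2 len=3
Gaps: 5-7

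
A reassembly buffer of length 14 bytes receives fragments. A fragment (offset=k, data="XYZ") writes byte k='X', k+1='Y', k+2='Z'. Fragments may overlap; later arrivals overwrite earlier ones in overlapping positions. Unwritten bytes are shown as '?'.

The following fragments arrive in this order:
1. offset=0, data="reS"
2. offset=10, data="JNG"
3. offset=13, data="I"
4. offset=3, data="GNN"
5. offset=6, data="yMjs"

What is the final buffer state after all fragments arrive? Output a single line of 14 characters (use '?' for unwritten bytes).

Answer: reSGNNyMjsJNGI

Derivation:
Fragment 1: offset=0 data="reS" -> buffer=reS???????????
Fragment 2: offset=10 data="JNG" -> buffer=reS???????JNG?
Fragment 3: offset=13 data="I" -> buffer=reS???????JNGI
Fragment 4: offset=3 data="GNN" -> buffer=reSGNN????JNGI
Fragment 5: offset=6 data="yMjs" -> buffer=reSGNNyMjsJNGI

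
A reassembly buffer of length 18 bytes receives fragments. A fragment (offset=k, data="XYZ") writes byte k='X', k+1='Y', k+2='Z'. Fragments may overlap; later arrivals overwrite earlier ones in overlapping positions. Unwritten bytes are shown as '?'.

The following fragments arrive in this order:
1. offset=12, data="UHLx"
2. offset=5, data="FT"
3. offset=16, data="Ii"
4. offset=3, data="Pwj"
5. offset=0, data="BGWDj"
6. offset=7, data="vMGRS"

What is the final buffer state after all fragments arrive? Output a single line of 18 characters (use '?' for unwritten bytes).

Answer: BGWDjjTvMGRSUHLxIi

Derivation:
Fragment 1: offset=12 data="UHLx" -> buffer=????????????UHLx??
Fragment 2: offset=5 data="FT" -> buffer=?????FT?????UHLx??
Fragment 3: offset=16 data="Ii" -> buffer=?????FT?????UHLxIi
Fragment 4: offset=3 data="Pwj" -> buffer=???PwjT?????UHLxIi
Fragment 5: offset=0 data="BGWDj" -> buffer=BGWDjjT?????UHLxIi
Fragment 6: offset=7 data="vMGRS" -> buffer=BGWDjjTvMGRSUHLxIi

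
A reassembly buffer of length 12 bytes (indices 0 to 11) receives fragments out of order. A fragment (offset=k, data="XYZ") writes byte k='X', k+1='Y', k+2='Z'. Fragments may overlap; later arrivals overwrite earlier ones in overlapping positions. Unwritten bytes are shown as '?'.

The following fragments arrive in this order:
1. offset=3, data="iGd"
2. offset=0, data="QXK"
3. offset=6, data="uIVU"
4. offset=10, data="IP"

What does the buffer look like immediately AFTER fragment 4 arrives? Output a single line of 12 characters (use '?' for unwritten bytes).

Answer: QXKiGduIVUIP

Derivation:
Fragment 1: offset=3 data="iGd" -> buffer=???iGd??????
Fragment 2: offset=0 data="QXK" -> buffer=QXKiGd??????
Fragment 3: offset=6 data="uIVU" -> buffer=QXKiGduIVU??
Fragment 4: offset=10 data="IP" -> buffer=QXKiGduIVUIP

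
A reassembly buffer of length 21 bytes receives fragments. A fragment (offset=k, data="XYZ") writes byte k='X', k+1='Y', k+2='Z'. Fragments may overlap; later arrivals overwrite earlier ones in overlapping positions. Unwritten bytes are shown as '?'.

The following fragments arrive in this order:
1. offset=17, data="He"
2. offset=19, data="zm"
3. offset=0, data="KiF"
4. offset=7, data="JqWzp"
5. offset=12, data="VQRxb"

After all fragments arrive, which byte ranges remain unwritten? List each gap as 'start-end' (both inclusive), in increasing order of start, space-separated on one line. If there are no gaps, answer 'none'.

Answer: 3-6

Derivation:
Fragment 1: offset=17 len=2
Fragment 2: offset=19 len=2
Fragment 3: offset=0 len=3
Fragment 4: offset=7 len=5
Fragment 5: offset=12 len=5
Gaps: 3-6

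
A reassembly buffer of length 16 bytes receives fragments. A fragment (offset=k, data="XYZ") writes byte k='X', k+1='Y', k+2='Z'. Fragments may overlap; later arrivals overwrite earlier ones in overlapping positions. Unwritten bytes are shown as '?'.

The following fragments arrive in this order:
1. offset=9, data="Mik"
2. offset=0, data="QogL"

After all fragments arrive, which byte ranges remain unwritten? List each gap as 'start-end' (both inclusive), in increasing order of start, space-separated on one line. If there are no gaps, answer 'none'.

Answer: 4-8 12-15

Derivation:
Fragment 1: offset=9 len=3
Fragment 2: offset=0 len=4
Gaps: 4-8 12-15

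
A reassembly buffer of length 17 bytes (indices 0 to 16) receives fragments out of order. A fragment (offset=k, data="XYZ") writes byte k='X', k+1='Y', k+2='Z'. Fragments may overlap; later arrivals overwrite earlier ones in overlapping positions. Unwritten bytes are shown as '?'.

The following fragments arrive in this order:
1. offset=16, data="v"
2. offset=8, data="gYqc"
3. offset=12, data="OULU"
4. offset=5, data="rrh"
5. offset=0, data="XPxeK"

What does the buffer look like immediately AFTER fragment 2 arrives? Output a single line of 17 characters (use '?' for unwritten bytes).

Answer: ????????gYqc????v

Derivation:
Fragment 1: offset=16 data="v" -> buffer=????????????????v
Fragment 2: offset=8 data="gYqc" -> buffer=????????gYqc????v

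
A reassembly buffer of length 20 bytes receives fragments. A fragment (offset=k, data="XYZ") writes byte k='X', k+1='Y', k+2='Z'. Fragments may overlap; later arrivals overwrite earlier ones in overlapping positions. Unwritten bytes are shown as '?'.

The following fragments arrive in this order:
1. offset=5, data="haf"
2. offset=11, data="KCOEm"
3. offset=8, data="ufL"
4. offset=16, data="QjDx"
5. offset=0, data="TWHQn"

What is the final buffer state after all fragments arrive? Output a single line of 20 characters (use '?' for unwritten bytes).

Answer: TWHQnhafufLKCOEmQjDx

Derivation:
Fragment 1: offset=5 data="haf" -> buffer=?????haf????????????
Fragment 2: offset=11 data="KCOEm" -> buffer=?????haf???KCOEm????
Fragment 3: offset=8 data="ufL" -> buffer=?????hafufLKCOEm????
Fragment 4: offset=16 data="QjDx" -> buffer=?????hafufLKCOEmQjDx
Fragment 5: offset=0 data="TWHQn" -> buffer=TWHQnhafufLKCOEmQjDx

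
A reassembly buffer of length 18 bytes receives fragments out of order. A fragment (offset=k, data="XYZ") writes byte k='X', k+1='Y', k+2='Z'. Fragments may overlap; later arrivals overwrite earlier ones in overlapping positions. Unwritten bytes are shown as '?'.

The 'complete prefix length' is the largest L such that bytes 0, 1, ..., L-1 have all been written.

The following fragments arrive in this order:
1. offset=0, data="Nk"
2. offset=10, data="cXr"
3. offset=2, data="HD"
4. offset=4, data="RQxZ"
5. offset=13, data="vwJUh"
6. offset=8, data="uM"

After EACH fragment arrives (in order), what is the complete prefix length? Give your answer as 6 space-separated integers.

Fragment 1: offset=0 data="Nk" -> buffer=Nk???????????????? -> prefix_len=2
Fragment 2: offset=10 data="cXr" -> buffer=Nk????????cXr????? -> prefix_len=2
Fragment 3: offset=2 data="HD" -> buffer=NkHD??????cXr????? -> prefix_len=4
Fragment 4: offset=4 data="RQxZ" -> buffer=NkHDRQxZ??cXr????? -> prefix_len=8
Fragment 5: offset=13 data="vwJUh" -> buffer=NkHDRQxZ??cXrvwJUh -> prefix_len=8
Fragment 6: offset=8 data="uM" -> buffer=NkHDRQxZuMcXrvwJUh -> prefix_len=18

Answer: 2 2 4 8 8 18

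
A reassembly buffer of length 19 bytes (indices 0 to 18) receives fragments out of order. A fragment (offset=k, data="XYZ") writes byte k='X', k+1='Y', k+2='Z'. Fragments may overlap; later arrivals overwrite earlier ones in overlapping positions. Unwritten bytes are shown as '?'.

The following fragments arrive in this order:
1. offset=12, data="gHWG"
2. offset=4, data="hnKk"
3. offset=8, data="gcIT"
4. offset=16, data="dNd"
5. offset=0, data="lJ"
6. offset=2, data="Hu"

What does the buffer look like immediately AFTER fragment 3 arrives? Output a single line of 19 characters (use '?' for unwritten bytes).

Fragment 1: offset=12 data="gHWG" -> buffer=????????????gHWG???
Fragment 2: offset=4 data="hnKk" -> buffer=????hnKk????gHWG???
Fragment 3: offset=8 data="gcIT" -> buffer=????hnKkgcITgHWG???

Answer: ????hnKkgcITgHWG???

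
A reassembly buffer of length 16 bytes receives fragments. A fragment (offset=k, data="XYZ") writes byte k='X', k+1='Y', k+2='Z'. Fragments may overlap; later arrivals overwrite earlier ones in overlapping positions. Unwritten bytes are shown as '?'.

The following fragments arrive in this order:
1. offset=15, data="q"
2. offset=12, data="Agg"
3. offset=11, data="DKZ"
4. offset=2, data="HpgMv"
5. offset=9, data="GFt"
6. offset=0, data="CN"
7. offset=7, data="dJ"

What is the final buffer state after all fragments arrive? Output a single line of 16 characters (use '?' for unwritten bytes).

Fragment 1: offset=15 data="q" -> buffer=???????????????q
Fragment 2: offset=12 data="Agg" -> buffer=????????????Aggq
Fragment 3: offset=11 data="DKZ" -> buffer=???????????DKZgq
Fragment 4: offset=2 data="HpgMv" -> buffer=??HpgMv????DKZgq
Fragment 5: offset=9 data="GFt" -> buffer=??HpgMv??GFtKZgq
Fragment 6: offset=0 data="CN" -> buffer=CNHpgMv??GFtKZgq
Fragment 7: offset=7 data="dJ" -> buffer=CNHpgMvdJGFtKZgq

Answer: CNHpgMvdJGFtKZgq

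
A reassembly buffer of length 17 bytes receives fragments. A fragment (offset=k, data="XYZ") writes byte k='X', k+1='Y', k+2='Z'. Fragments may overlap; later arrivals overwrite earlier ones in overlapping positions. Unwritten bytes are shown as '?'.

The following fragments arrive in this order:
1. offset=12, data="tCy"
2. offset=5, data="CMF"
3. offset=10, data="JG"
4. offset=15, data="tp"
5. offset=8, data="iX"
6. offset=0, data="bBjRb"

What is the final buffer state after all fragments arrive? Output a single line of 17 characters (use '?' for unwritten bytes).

Fragment 1: offset=12 data="tCy" -> buffer=????????????tCy??
Fragment 2: offset=5 data="CMF" -> buffer=?????CMF????tCy??
Fragment 3: offset=10 data="JG" -> buffer=?????CMF??JGtCy??
Fragment 4: offset=15 data="tp" -> buffer=?????CMF??JGtCytp
Fragment 5: offset=8 data="iX" -> buffer=?????CMFiXJGtCytp
Fragment 6: offset=0 data="bBjRb" -> buffer=bBjRbCMFiXJGtCytp

Answer: bBjRbCMFiXJGtCytp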